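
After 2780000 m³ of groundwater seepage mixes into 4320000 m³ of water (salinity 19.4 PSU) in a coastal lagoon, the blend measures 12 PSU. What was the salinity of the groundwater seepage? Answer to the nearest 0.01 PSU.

Salt balance: 4,320,000×19.4 + 2,780,000×S = 7,100,000×12
83,808,000 + 2,780,000·S = 85,200,000
S = (85,200,000 − 83,808,000) / 2,780,000 = 0.5007 PSU

0.50 PSU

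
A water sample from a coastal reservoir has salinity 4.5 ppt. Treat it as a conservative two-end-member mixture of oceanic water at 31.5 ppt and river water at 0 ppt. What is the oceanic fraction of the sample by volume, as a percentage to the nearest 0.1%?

14.3%

Let g be the oceanic fraction. Salt balance per unit volume:
g×31.5 + (1−g)×0 = 4.5
g = (4.5 − 0) / (31.5 − 0) = 4.5/31.5 = 0.1429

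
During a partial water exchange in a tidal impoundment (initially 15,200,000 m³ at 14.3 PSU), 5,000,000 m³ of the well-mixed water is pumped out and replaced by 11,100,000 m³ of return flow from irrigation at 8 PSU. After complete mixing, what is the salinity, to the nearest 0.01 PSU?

11.02 PSU

Remaining after removal: 10,200,000 m³ at 14.3 PSU (salt = 145,860,000)
After addition: salt = 145,860,000 + 11,100,000×8 = 234,660,000; volume = 21,300,000 m³
S = 234,660,000 / 21,300,000 = 11.0169 PSU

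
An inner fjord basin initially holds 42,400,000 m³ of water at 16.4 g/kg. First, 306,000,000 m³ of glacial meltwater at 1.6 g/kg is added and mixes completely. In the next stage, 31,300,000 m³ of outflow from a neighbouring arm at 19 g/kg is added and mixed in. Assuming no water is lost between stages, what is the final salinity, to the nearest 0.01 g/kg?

Salt balance:
Initial salt = 42,400,000×16.4 = 695,360,000
After stage 1: salt = 695,360,000 + 306,000,000×1.6 = 1,184,960,000; volume = 348,400,000 m³; S = 3.401 g/kg
After stage 2: salt = 1,184,960,000 + 31,300,000×19 = 1,779,660,000; volume = 379,700,000 m³
S = 1,779,660,000 / 379,700,000 = 4.687 g/kg

4.69 g/kg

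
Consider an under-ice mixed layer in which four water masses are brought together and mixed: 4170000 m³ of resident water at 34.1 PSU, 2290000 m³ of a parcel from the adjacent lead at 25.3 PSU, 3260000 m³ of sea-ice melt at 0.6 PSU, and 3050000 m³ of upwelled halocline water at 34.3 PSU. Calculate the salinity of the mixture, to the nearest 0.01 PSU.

24.02 PSU

By conservation of dissolved salt,
salt = 4,170,000×34.1 + 2,290,000×25.3 + 3,260,000×0.6 + 3,050,000×34.3 = 142,197,000 + 57,937,000 + 1,956,000 + 104,615,000 = 306,705,000
volume = 4,170,000 + 2,290,000 + 3,260,000 + 3,050,000 = 12,770,000 m³
S = 306,705,000 / 12,770,000 = 24.0176 PSU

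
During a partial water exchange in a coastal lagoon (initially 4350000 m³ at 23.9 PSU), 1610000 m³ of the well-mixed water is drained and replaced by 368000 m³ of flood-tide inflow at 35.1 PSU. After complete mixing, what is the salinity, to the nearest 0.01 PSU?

25.23 PSU

Remaining after removal: 2,740,000 m³ at 23.9 PSU (salt = 65,486,000)
After addition: salt = 65,486,000 + 368,000×35.1 = 78,402,800; volume = 3,108,000 m³
S = 78,402,800 / 3,108,000 = 25.2261 PSU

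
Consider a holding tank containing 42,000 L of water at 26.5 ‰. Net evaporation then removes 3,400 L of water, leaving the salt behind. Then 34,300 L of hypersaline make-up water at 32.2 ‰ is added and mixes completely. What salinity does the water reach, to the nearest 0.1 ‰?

30.4 ‰

After evaporation: salt = 42,000×26.5 = 1,113,000; volume = 42,000 − 3,400 = 38,600 L
After mixing: salt = 1,113,000 + 34,300×32.2 = 2,217,460; volume = 38,600 + 34,300 = 72,900 L
S = 2,217,460 / 72,900 = 30.4178 ‰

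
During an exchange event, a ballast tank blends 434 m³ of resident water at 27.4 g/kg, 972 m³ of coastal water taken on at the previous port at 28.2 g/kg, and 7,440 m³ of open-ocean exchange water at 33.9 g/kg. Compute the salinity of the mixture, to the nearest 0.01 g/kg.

32.95 g/kg

Weighted by volume,
salt = 434×27.4 + 972×28.2 + 7,440×33.9 = 11,891.6 + 27,410.4 + 252,216 = 291,518
volume = 434 + 972 + 7,440 = 8,846 m³
S = 291,518 / 8,846 = 32.9548 g/kg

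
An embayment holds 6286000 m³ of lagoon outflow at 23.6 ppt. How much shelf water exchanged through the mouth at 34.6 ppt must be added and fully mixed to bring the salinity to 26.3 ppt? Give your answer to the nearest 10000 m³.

2040000 m³

Salt balance: 6,286,000×23.6 + V×34.6 = (6,286,000+V)×26.3
148,349,600 + 34.6V = 165,321,800 + 26.3V
16,972,200 = 8.3V
V = 2,044,843.37 m³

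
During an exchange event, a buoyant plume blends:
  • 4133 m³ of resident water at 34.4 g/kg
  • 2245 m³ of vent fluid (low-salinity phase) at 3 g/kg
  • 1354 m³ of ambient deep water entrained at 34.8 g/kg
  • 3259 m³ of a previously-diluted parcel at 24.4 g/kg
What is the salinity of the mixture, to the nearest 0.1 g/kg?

25.1 g/kg

Conserving salt mass:
salt = 4,133×34.4 + 2,245×3 + 1,354×34.8 + 3,259×24.4 = 142,175.2 + 6,735 + 47,119.2 + 79,519.6 = 275,549
volume = 4,133 + 2,245 + 1,354 + 3,259 = 10,991 m³
S = 275,549 / 10,991 = 25.07 g/kg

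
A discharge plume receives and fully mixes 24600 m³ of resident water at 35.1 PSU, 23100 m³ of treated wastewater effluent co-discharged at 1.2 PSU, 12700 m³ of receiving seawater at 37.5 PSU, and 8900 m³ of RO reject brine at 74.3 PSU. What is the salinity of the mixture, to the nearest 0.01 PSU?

Weighted by volume,
salt = 24,600×35.1 + 23,100×1.2 + 12,700×37.5 + 8,900×74.3 = 863,460 + 27,720 + 476,250 + 661,270 = 2,028,700
volume = 24,600 + 23,100 + 12,700 + 8,900 = 69,300 m³
S = 2,028,700 / 69,300 = 29.2742 PSU

29.27 PSU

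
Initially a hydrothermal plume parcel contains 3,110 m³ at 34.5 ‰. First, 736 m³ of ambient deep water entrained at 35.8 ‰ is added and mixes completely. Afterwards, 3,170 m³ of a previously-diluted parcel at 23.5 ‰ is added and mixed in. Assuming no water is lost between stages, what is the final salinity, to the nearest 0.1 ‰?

Mass of salt is conserved:
Initial salt = 3,110×34.5 = 107,295
After stage 1: salt = 107,295 + 736×35.8 = 133,643.8; volume = 3,846 m³; S = 34.749 ‰
After stage 2: salt = 133,643.8 + 3,170×23.5 = 208,138.8; volume = 7,016 m³
S = 208,138.8 / 7,016 = 29.6663 ‰

29.7 ‰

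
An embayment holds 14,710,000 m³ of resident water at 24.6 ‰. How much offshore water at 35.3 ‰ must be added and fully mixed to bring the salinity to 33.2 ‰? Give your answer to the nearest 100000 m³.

60200000 m³

Salt balance: 14,710,000×24.6 + V×35.3 = (14,710,000+V)×33.2
361,866,000 + 35.3V = 488,372,000 + 33.2V
126,506,000 = 2.1V
V = 60,240,952.38 m³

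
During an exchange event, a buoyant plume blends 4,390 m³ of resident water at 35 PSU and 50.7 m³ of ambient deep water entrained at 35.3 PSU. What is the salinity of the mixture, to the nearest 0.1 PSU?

35.0 PSU

Total salt / total volume:
salt = 4,390×35 + 50.7×35.3 = 153,650 + 1,789.71 = 155,439.71
volume = 4,390 + 50.7 = 4,440.7 m³
S = 155,439.71 / 4,440.7 = 35.003 PSU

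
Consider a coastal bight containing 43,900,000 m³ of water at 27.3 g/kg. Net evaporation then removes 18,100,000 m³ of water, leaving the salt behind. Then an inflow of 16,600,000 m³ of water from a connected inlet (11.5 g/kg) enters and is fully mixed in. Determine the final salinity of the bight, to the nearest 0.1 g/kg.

32.8 g/kg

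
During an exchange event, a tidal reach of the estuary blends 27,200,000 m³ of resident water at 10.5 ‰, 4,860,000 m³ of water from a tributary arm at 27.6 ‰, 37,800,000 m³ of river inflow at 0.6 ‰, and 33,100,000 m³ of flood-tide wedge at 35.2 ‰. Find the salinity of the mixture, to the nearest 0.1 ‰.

15.6 ‰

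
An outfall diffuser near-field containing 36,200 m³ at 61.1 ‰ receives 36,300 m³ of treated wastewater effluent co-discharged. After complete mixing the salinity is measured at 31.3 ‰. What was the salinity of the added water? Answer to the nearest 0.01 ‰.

Salt balance: 36,200×61.1 + 36,300×S = 72,500×31.3
2,211,820 + 36,300·S = 2,269,250
S = (2,269,250 − 2,211,820) / 36,300 = 1.5821 ‰

1.58 ‰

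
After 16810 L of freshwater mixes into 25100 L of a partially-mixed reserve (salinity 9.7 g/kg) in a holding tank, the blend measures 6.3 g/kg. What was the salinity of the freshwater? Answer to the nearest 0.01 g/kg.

Salt balance: 25,100×9.7 + 16,810×S = 41,910×6.3
243,470 + 16,810·S = 264,033
S = (264,033 − 243,470) / 16,810 = 1.2233 g/kg

1.22 g/kg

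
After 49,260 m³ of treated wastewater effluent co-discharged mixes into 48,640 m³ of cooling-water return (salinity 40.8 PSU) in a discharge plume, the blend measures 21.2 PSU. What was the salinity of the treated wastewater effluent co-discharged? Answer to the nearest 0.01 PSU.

1.85 PSU

Salt balance: 48,640×40.8 + 49,260×S = 97,900×21.2
1,984,512 + 49,260·S = 2,075,480
S = (2,075,480 − 1,984,512) / 49,260 = 1.8467 PSU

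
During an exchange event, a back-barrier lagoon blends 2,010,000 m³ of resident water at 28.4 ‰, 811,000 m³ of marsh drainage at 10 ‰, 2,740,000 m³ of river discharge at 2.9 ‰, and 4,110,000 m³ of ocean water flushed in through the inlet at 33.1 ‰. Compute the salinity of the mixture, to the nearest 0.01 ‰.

Salt balance:
salt = 2,010,000×28.4 + 811,000×10 + 2,740,000×2.9 + 4,110,000×33.1 = 57,084,000 + 8,110,000 + 7,946,000 + 136,041,000 = 209,181,000
volume = 2,010,000 + 811,000 + 2,740,000 + 4,110,000 = 9,671,000 m³
S = 209,181,000 / 9,671,000 = 21.6297 ‰

21.63 ‰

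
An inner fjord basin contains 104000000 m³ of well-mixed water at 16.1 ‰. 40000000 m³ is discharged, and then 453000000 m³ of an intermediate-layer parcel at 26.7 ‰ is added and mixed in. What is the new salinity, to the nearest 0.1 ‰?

Remaining after removal: 64,000,000 m³ at 16.1 ‰ (salt = 1,030,400,000)
After addition: salt = 1,030,400,000 + 453,000,000×26.7 = 13,125,500,000; volume = 517,000,000 m³
S = 13,125,500,000 / 517,000,000 = 25.3878 ‰

25.4 ‰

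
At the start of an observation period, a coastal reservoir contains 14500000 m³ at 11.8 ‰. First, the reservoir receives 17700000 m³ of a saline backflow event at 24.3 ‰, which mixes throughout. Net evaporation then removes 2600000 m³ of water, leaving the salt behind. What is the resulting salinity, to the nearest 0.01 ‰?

After mixing: salt = 14,500,000×11.8 + 17,700,000×24.3 = 601,210,000; volume = 32,200,000 m³
After evaporation: salt unchanged = 601,210,000; volume = 32,200,000 − 2,600,000 = 29,600,000 m³
S = 601,210,000 / 29,600,000 = 20.3111 ‰

20.31 ‰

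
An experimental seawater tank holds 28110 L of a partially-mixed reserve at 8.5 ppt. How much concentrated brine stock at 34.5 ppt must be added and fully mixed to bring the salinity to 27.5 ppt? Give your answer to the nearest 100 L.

Salt balance: 28,110×8.5 + V×34.5 = (28,110+V)×27.5
238,935 + 34.5V = 773,025 + 27.5V
534,090 = 7V
V = 76,298.57 L

76300 L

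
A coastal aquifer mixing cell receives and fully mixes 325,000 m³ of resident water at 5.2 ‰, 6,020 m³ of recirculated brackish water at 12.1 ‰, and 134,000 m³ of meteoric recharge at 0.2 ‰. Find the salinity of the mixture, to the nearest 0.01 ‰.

3.85 ‰

Mass of salt is conserved:
salt = 325,000×5.2 + 6,020×12.1 + 134,000×0.2 = 1,690,000 + 72,842 + 26,800 = 1,789,642
volume = 325,000 + 6,020 + 134,000 = 465,020 m³
S = 1,789,642 / 465,020 = 3.8485 ‰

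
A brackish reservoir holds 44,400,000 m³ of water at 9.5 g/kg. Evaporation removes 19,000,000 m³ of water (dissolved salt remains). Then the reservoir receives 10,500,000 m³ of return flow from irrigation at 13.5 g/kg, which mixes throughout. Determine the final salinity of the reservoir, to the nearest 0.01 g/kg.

15.70 g/kg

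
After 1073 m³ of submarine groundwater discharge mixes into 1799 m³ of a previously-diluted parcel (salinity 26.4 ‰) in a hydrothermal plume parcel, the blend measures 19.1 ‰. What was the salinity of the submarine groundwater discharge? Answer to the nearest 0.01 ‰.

6.86 ‰

Salt balance: 1,799×26.4 + 1,073×S = 2,872×19.1
47,493.6 + 1,073·S = 54,855.2
S = (54,855.2 − 47,493.6) / 1,073 = 6.8608 ‰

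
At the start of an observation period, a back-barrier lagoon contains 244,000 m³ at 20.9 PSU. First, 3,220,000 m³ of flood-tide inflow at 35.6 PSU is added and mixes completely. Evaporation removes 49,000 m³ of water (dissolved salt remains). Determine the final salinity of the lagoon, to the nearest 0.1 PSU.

35.1 PSU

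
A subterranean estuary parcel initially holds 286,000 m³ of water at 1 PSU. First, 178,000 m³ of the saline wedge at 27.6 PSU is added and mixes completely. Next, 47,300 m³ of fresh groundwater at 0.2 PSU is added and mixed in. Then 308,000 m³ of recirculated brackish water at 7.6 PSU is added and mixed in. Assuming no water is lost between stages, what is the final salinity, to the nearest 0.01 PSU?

Salt balance:
Initial salt = 286,000×1 = 286,000
After stage 1: salt = 286,000 + 178,000×27.6 = 5,198,800; volume = 464,000 m³; S = 11.204 PSU
After stage 2: salt = 5,198,800 + 47,300×0.2 = 5,208,260; volume = 511,300 m³; S = 10.186 PSU
After stage 3: salt = 5,208,260 + 308,000×7.6 = 7,549,060; volume = 819,300 m³
S = 7,549,060 / 819,300 = 9.214 PSU

9.21 PSU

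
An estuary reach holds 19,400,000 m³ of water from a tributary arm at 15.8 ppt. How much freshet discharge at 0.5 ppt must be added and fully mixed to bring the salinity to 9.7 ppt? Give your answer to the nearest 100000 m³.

Salt balance: 19,400,000×15.8 + V×0.5 = (19,400,000+V)×9.7
306,520,000 + 0.5V = 188,180,000 + 9.7V
118,340,000 = 9.2V
V = 12,863,043.48 m³

12900000 m³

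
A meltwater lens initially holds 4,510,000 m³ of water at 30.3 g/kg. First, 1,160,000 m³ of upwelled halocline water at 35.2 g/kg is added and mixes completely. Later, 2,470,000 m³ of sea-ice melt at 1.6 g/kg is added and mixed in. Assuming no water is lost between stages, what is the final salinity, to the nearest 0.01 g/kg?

22.29 g/kg

Mass of salt is conserved:
Initial salt = 4,510,000×30.3 = 136,653,000
After stage 1: salt = 136,653,000 + 1,160,000×35.2 = 177,485,000; volume = 5,670,000 m³; S = 31.302 g/kg
After stage 2: salt = 177,485,000 + 2,470,000×1.6 = 181,437,000; volume = 8,140,000 m³
S = 181,437,000 / 8,140,000 = 22.2896 g/kg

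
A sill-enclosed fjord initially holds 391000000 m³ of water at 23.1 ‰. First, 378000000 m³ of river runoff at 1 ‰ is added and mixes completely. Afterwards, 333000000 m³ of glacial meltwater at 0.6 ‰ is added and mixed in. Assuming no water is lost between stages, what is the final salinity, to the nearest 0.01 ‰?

8.72 ‰

Mass of salt is conserved:
Initial salt = 391,000,000×23.1 = 9,032,100,000
After stage 1: salt = 9,032,100,000 + 378,000,000×1 = 9,410,100,000; volume = 769,000,000 m³; S = 12.237 ‰
After stage 2: salt = 9,410,100,000 + 333,000,000×0.6 = 9,609,900,000; volume = 1,102,000,000 m³
S = 9,609,900,000 / 1,102,000,000 = 8.7204 ‰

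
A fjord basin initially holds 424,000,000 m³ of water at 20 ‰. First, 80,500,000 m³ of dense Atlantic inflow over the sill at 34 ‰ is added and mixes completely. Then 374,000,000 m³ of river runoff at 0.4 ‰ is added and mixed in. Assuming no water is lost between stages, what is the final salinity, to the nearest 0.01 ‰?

Salt balance:
Initial salt = 424,000,000×20 = 8,480,000,000
After stage 1: salt = 8,480,000,000 + 80,500,000×34 = 11,217,000,000; volume = 504,500,000 m³; S = 22.234 ‰
After stage 2: salt = 11,217,000,000 + 374,000,000×0.4 = 11,366,600,000; volume = 878,500,000 m³
S = 11,366,600,000 / 878,500,000 = 12.9386 ‰

12.94 ‰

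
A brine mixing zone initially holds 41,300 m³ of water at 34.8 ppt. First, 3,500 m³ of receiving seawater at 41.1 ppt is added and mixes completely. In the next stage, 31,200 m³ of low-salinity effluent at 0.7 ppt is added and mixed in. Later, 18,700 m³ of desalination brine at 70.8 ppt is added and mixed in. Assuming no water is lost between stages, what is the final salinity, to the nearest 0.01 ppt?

30.91 ppt

Salt balance:
Initial salt = 41,300×34.8 = 1,437,240
After stage 1: salt = 1,437,240 + 3,500×41.1 = 1,581,090; volume = 44,800 m³; S = 35.292 ppt
After stage 2: salt = 1,581,090 + 31,200×0.7 = 1,602,930; volume = 76,000 m³; S = 21.091 ppt
After stage 3: salt = 1,602,930 + 18,700×70.8 = 2,926,890; volume = 94,700 m³
S = 2,926,890 / 94,700 = 30.907 ppt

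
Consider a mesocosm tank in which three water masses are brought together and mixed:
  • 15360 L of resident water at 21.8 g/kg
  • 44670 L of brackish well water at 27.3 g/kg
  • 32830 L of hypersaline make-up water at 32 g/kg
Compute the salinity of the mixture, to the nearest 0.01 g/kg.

28.05 g/kg

Conserving salt mass:
salt = 15,360×21.8 + 44,670×27.3 + 32,830×32 = 334,848 + 1,219,491 + 1,050,560 = 2,604,899
volume = 15,360 + 44,670 + 32,830 = 92,860 L
S = 2,604,899 / 92,860 = 28.0519 g/kg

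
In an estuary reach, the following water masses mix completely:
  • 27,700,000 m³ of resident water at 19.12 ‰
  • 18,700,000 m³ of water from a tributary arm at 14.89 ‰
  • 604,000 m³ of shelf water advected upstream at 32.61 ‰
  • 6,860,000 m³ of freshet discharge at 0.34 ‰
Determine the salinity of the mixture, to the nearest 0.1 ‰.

15.4 ‰

Salt balance:
salt = 27,700,000×19.12 + 18,700,000×14.89 + 604,000×32.61 + 6,860,000×0.34 = 529,624,000 + 278,443,000 + 19,696,440 + 2,332,400 = 830,095,840
volume = 27,700,000 + 18,700,000 + 604,000 + 6,860,000 = 53,864,000 m³
S = 830,095,840 / 53,864,000 = 15.411 ‰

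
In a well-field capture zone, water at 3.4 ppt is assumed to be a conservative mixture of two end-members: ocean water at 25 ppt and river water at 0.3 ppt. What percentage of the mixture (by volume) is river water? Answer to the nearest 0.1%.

Let f be the freshwater fraction. Salt balance per unit volume:
f×0.3 + (1−f)×25 = 3.4
f = (25 − 3.4) / (25 − 0.3) = 21.6/24.7 = 0.8745

87.4%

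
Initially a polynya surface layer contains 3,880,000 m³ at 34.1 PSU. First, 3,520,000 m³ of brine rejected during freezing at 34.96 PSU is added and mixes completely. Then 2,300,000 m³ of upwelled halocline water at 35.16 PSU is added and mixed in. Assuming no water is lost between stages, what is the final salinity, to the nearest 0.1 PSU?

Total salt / total volume:
Initial salt = 3,880,000×34.1 = 132,308,000
After stage 1: salt = 132,308,000 + 3,520,000×34.96 = 255,367,200; volume = 7,400,000 m³; S = 34.509 PSU
After stage 2: salt = 255,367,200 + 2,300,000×35.16 = 336,235,200; volume = 9,700,000 m³
S = 336,235,200 / 9,700,000 = 34.6634 PSU

34.7 PSU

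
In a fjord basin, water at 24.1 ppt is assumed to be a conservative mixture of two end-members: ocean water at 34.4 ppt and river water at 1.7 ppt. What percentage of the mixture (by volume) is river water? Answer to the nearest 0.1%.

Let f be the freshwater fraction. Salt balance per unit volume:
f×1.7 + (1−f)×34.4 = 24.1
f = (34.4 − 24.1) / (34.4 − 1.7) = 10.3/32.7 = 0.315

31.5%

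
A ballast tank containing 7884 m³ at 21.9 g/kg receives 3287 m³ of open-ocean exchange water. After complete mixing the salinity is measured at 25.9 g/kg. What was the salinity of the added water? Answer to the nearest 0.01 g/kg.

Salt balance: 7,884×21.9 + 3,287×S = 11,171×25.9
172,659.6 + 3,287·S = 289,328.9
S = (289,328.9 − 172,659.6) / 3,287 = 35.4942 g/kg

35.49 g/kg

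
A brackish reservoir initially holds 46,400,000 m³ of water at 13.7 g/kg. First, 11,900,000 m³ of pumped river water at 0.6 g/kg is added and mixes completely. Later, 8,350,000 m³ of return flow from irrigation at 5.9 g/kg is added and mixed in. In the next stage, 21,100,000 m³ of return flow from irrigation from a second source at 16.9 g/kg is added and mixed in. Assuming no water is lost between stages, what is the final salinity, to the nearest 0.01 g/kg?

Total salt / total volume:
Initial salt = 46,400,000×13.7 = 635,680,000
After stage 1: salt = 635,680,000 + 11,900,000×0.6 = 642,820,000; volume = 58,300,000 m³; S = 11.026 g/kg
After stage 2: salt = 642,820,000 + 8,350,000×5.9 = 692,085,000; volume = 66,650,000 m³; S = 10.384 g/kg
After stage 3: salt = 692,085,000 + 21,100,000×16.9 = 1,048,675,000; volume = 87,750,000 m³
S = 1,048,675,000 / 87,750,000 = 11.9507 g/kg

11.95 g/kg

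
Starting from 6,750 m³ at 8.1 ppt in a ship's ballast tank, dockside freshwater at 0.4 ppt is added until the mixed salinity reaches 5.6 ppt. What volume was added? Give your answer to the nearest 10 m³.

3250 m³

Salt balance: 6,750×8.1 + V×0.4 = (6,750+V)×5.6
54,675 + 0.4V = 37,800 + 5.6V
16,875 = 5.2V
V = 3,245.19 m³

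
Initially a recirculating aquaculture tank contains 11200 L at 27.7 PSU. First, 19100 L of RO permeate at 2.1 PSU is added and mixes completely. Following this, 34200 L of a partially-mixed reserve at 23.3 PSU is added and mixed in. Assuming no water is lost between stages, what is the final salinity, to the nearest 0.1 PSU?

Mass of salt is conserved:
Initial salt = 11,200×27.7 = 310,240
After stage 1: salt = 310,240 + 19,100×2.1 = 350,350; volume = 30,300 L; S = 11.563 PSU
After stage 2: salt = 350,350 + 34,200×23.3 = 1,147,210; volume = 64,500 L
S = 1,147,210 / 64,500 = 17.7862 PSU

17.8 PSU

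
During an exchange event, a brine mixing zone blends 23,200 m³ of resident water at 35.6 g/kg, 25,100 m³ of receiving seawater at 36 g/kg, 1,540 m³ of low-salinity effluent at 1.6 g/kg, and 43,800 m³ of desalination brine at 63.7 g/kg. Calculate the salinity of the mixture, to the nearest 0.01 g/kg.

48.29 g/kg

Weighted by volume,
salt = 23,200×35.6 + 25,100×36 + 1,540×1.6 + 43,800×63.7 = 825,920 + 903,600 + 2,464 + 2,790,060 = 4,522,044
volume = 23,200 + 25,100 + 1,540 + 43,800 = 93,640 m³
S = 4,522,044 / 93,640 = 48.2918 g/kg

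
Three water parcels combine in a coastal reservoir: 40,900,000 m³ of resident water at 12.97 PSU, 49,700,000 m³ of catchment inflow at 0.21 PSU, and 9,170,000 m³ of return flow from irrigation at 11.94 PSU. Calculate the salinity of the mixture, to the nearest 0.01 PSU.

6.52 PSU

Mass of salt is conserved:
salt = 40,900,000×12.97 + 49,700,000×0.21 + 9,170,000×11.94 = 530,473,000 + 10,437,000 + 109,489,800 = 650,399,800
volume = 40,900,000 + 49,700,000 + 9,170,000 = 99,770,000 m³
S = 650,399,800 / 99,770,000 = 6.519 PSU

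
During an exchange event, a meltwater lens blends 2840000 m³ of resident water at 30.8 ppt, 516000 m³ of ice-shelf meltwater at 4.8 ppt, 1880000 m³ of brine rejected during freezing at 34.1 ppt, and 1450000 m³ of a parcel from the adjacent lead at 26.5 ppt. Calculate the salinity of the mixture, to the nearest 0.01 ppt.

28.79 ppt

Total salt / total volume:
salt = 2,840,000×30.8 + 516,000×4.8 + 1,880,000×34.1 + 1,450,000×26.5 = 87,472,000 + 2,476,800 + 64,108,000 + 38,425,000 = 192,481,800
volume = 2,840,000 + 516,000 + 1,880,000 + 1,450,000 = 6,686,000 m³
S = 192,481,800 / 6,686,000 = 28.7888 ppt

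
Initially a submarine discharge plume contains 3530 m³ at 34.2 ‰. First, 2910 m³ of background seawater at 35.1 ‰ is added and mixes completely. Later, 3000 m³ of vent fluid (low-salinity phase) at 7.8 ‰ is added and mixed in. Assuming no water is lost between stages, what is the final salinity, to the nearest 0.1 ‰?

26.1 ‰

Total salt / total volume:
Initial salt = 3,530×34.2 = 120,726
After stage 1: salt = 120,726 + 2,910×35.1 = 222,867; volume = 6,440 m³; S = 34.607 ‰
After stage 2: salt = 222,867 + 3,000×7.8 = 246,267; volume = 9,440 m³
S = 246,267 / 9,440 = 26.0876 ‰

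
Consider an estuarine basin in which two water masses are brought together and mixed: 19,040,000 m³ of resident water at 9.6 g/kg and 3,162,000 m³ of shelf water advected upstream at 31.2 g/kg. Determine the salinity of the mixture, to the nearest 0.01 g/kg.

12.68 g/kg

Mass of salt is conserved:
salt = 19,040,000×9.6 + 3,162,000×31.2 = 182,784,000 + 98,654,400 = 281,438,400
volume = 19,040,000 + 3,162,000 = 22,202,000 m³
S = 281,438,400 / 22,202,000 = 12.6763 g/kg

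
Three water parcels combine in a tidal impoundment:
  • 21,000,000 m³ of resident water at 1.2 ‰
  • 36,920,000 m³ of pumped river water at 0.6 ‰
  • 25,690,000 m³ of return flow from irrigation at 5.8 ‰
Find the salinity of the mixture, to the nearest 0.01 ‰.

Total salt / total volume:
salt = 21,000,000×1.2 + 36,920,000×0.6 + 25,690,000×5.8 = 25,200,000 + 22,152,000 + 149,002,000 = 196,354,000
volume = 21,000,000 + 36,920,000 + 25,690,000 = 83,610,000 m³
S = 196,354,000 / 83,610,000 = 2.3485 ‰

2.35 ‰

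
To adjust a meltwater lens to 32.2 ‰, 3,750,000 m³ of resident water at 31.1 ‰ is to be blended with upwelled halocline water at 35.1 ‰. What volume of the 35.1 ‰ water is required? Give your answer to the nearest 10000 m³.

1420000 m³

Salt balance: 3,750,000×31.1 + V×35.1 = (3,750,000+V)×32.2
116,625,000 + 35.1V = 120,750,000 + 32.2V
4,125,000 = 2.9V
V = 1,422,413.79 m³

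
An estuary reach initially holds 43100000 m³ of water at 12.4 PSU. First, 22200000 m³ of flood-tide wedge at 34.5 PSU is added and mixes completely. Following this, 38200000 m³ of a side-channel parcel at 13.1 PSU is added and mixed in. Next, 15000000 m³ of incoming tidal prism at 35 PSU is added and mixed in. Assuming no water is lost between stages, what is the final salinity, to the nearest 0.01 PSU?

19.63 PSU

Mass of salt is conserved:
Initial salt = 43,100,000×12.4 = 534,440,000
After stage 1: salt = 534,440,000 + 22,200,000×34.5 = 1,300,340,000; volume = 65,300,000 m³; S = 19.913 PSU
After stage 2: salt = 1,300,340,000 + 38,200,000×13.1 = 1,800,760,000; volume = 103,500,000 m³; S = 17.399 PSU
After stage 3: salt = 1,800,760,000 + 15,000,000×35 = 2,325,760,000; volume = 118,500,000 m³
S = 2,325,760,000 / 118,500,000 = 19.6267 PSU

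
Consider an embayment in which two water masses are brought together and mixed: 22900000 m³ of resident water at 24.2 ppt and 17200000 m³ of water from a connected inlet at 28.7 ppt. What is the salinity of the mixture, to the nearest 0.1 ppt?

Weighted by volume,
salt = 22,900,000×24.2 + 17,200,000×28.7 = 554,180,000 + 493,640,000 = 1,047,820,000
volume = 22,900,000 + 17,200,000 = 40,100,000 m³
S = 1,047,820,000 / 40,100,000 = 26.13 ppt

26.1 ppt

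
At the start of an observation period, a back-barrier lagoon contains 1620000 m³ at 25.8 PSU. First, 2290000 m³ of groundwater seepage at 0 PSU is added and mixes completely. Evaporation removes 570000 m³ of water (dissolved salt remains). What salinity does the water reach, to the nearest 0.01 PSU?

After mixing: salt = 1,620,000×25.8 + 2,290,000×0 = 41,796,000; volume = 3,910,000 m³
After evaporation: salt unchanged = 41,796,000; volume = 3,910,000 − 570,000 = 3,340,000 m³
S = 41,796,000 / 3,340,000 = 12.5138 PSU

12.51 PSU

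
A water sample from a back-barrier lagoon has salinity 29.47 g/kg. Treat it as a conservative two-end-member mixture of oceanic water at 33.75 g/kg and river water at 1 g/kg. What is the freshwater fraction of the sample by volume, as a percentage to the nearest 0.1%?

Let f be the freshwater fraction. Salt balance per unit volume:
f×1 + (1−f)×33.75 = 29.47
f = (33.75 − 29.47) / (33.75 − 1) = 4.28/32.75 = 0.1307

13.1%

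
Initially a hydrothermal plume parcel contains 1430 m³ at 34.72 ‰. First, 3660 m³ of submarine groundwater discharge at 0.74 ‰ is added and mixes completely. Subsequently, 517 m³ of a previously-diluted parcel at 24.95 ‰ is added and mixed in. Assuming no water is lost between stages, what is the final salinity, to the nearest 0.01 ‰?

Salt balance:
Initial salt = 1,430×34.72 = 49,649.6
After stage 1: salt = 49,649.6 + 3,660×0.74 = 52,358; volume = 5,090 m³; S = 10.286 ‰
After stage 2: salt = 52,358 + 517×24.95 = 65,257.15; volume = 5,607 m³
S = 65,257.15 / 5,607 = 11.6385 ‰

11.64 ‰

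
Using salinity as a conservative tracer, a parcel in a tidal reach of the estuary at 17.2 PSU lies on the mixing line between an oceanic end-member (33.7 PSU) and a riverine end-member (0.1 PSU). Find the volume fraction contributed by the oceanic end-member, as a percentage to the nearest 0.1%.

50.9%

Let g be the oceanic fraction. Salt balance per unit volume:
g×33.7 + (1−g)×0.1 = 17.2
g = (17.2 − 0.1) / (33.7 − 0.1) = 17.1/33.6 = 0.5089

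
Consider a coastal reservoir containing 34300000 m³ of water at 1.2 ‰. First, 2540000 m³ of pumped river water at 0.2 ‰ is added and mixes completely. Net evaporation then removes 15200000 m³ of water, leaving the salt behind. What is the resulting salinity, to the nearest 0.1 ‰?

1.9 ‰

After mixing: salt = 34,300,000×1.2 + 2,540,000×0.2 = 41,668,000; volume = 36,840,000 m³
After evaporation: salt unchanged = 41,668,000; volume = 36,840,000 − 15,200,000 = 21,640,000 m³
S = 41,668,000 / 21,640,000 = 1.9255 ‰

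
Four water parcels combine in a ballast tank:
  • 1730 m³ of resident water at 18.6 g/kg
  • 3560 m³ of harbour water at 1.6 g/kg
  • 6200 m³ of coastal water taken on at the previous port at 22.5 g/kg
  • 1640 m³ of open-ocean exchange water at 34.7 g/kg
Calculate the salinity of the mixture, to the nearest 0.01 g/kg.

17.84 g/kg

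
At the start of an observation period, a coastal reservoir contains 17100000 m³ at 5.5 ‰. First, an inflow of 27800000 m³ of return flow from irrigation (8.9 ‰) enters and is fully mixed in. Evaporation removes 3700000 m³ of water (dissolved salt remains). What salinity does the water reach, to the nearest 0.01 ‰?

After mixing: salt = 17,100,000×5.5 + 27,800,000×8.9 = 341,470,000; volume = 44,900,000 m³
After evaporation: salt unchanged = 341,470,000; volume = 44,900,000 − 3,700,000 = 41,200,000 m³
S = 341,470,000 / 41,200,000 = 8.2881 ‰

8.29 ‰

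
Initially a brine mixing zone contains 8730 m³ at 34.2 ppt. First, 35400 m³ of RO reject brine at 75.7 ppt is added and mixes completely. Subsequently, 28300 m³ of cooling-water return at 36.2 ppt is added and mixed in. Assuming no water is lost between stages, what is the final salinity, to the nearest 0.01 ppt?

55.26 ppt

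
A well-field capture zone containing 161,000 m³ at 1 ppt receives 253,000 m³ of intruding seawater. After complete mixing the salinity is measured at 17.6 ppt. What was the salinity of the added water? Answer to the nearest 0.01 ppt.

28.16 ppt

Salt balance: 161,000×1 + 253,000×S = 414,000×17.6
161,000 + 253,000·S = 7,286,400
S = (7,286,400 − 161,000) / 253,000 = 28.1636 ppt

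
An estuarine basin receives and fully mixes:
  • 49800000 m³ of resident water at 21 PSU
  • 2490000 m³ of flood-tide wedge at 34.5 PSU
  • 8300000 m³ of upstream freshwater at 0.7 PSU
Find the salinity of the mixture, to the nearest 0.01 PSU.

Salt balance:
salt = 49,800,000×21 + 2,490,000×34.5 + 8,300,000×0.7 = 1,045,800,000 + 85,905,000 + 5,810,000 = 1,137,515,000
volume = 49,800,000 + 2,490,000 + 8,300,000 = 60,590,000 m³
S = 1,137,515,000 / 60,590,000 = 18.774 PSU

18.77 PSU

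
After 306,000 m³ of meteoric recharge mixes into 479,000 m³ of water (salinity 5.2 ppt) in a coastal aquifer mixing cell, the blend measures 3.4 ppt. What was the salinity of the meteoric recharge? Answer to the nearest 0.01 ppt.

Salt balance: 479,000×5.2 + 306,000×S = 785,000×3.4
2,490,800 + 306,000·S = 2,669,000
S = (2,669,000 − 2,490,800) / 306,000 = 0.5824 ppt

0.58 ppt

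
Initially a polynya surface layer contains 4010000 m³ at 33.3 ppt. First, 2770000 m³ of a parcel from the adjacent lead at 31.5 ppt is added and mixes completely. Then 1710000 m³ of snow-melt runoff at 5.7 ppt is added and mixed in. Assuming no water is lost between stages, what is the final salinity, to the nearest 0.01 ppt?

27.15 ppt

Salt balance:
Initial salt = 4,010,000×33.3 = 133,533,000
After stage 1: salt = 133,533,000 + 2,770,000×31.5 = 220,788,000; volume = 6,780,000 m³; S = 32.565 ppt
After stage 2: salt = 220,788,000 + 1,710,000×5.7 = 230,535,000; volume = 8,490,000 m³
S = 230,535,000 / 8,490,000 = 27.1537 ppt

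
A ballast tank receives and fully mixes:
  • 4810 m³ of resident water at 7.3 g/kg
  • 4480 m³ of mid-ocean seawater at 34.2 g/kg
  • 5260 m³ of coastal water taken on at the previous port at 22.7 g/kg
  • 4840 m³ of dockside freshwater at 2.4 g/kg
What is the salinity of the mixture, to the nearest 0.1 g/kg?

16.5 g/kg

Total salt / total volume:
salt = 4,810×7.3 + 4,480×34.2 + 5,260×22.7 + 4,840×2.4 = 35,113 + 153,216 + 119,402 + 11,616 = 319,347
volume = 4,810 + 4,480 + 5,260 + 4,840 = 19,390 m³
S = 319,347 / 19,390 = 16.47 g/kg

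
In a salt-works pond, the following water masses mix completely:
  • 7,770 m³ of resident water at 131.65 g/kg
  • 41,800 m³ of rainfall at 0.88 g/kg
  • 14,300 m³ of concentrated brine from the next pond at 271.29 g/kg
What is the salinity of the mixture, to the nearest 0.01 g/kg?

77.33 g/kg

Mass of salt is conserved:
salt = 7,770×131.65 + 41,800×0.88 + 14,300×271.29 = 1,022,920.5 + 36,784 + 3,879,447 = 4,939,151.5
volume = 7,770 + 41,800 + 14,300 = 63,870 m³
S = 4,939,151.5 / 63,870 = 77.3313 g/kg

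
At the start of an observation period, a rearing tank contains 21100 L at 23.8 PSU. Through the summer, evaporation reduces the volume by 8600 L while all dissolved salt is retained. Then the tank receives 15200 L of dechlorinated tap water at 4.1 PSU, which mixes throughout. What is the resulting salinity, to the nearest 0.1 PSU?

20.4 PSU

After evaporation: salt = 21,100×23.8 = 502,180; volume = 21,100 − 8,600 = 12,500 L
After mixing: salt = 502,180 + 15,200×4.1 = 564,500; volume = 12,500 + 15,200 = 27,700 L
S = 564,500 / 27,700 = 20.3791 PSU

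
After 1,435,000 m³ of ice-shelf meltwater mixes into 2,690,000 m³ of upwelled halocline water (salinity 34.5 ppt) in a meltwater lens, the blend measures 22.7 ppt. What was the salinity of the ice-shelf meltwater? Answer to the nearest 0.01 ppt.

Salt balance: 2,690,000×34.5 + 1,435,000×S = 4,125,000×22.7
92,805,000 + 1,435,000·S = 93,637,500
S = (93,637,500 − 92,805,000) / 1,435,000 = 0.5801 ppt

0.58 ppt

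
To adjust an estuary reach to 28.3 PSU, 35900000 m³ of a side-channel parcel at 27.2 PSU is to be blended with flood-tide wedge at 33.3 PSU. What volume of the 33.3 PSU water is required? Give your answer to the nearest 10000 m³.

7900000 m³

Salt balance: 35,900,000×27.2 + V×33.3 = (35,900,000+V)×28.3
976,480,000 + 33.3V = 1,015,970,000 + 28.3V
39,490,000 = 5V
V = 7,898,000 m³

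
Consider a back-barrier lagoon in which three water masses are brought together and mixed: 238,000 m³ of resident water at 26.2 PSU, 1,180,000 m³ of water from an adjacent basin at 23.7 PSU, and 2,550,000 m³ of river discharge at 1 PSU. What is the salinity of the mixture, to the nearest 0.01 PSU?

By conservation of dissolved salt,
salt = 238,000×26.2 + 1,180,000×23.7 + 2,550,000×1 = 6,235,600 + 27,966,000 + 2,550,000 = 36,751,600
volume = 238,000 + 1,180,000 + 2,550,000 = 3,968,000 m³
S = 36,751,600 / 3,968,000 = 9.262 PSU

9.26 PSU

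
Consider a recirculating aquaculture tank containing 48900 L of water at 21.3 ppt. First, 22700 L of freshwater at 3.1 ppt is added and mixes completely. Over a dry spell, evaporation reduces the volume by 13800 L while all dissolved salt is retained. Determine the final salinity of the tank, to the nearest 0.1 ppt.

19.2 ppt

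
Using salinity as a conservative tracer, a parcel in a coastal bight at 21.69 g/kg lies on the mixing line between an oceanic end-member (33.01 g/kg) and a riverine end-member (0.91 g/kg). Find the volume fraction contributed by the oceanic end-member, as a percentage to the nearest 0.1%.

Let g be the oceanic fraction. Salt balance per unit volume:
g×33.01 + (1−g)×0.91 = 21.69
g = (21.69 − 0.91) / (33.01 − 0.91) = 20.78/32.1 = 0.6474

64.7%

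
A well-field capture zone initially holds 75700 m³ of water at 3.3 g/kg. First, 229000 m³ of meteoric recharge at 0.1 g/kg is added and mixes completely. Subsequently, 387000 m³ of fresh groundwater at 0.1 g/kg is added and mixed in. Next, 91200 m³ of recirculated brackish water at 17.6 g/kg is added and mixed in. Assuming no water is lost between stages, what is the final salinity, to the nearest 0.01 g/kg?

2.45 g/kg

By conservation of dissolved salt,
Initial salt = 75,700×3.3 = 249,810
After stage 1: salt = 249,810 + 229,000×0.1 = 272,710; volume = 304,700 m³; S = 0.895 g/kg
After stage 2: salt = 272,710 + 387,000×0.1 = 311,410; volume = 691,700 m³; S = 0.45 g/kg
After stage 3: salt = 311,410 + 91,200×17.6 = 1,916,530; volume = 782,900 m³
S = 1,916,530 / 782,900 = 2.448 g/kg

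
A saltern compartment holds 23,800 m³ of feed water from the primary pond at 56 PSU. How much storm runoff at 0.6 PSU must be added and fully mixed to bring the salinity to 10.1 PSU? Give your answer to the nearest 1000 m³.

115000 m³

Salt balance: 23,800×56 + V×0.6 = (23,800+V)×10.1
1,332,800 + 0.6V = 240,380 + 10.1V
1,092,420 = 9.5V
V = 114,991.58 m³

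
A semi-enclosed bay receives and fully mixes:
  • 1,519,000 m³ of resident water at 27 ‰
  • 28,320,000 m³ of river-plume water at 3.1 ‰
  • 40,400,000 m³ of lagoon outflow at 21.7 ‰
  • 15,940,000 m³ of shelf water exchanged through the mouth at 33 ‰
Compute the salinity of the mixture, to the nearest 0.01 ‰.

17.77 ‰

Conserving salt mass:
salt = 1,519,000×27 + 28,320,000×3.1 + 40,400,000×21.7 + 15,940,000×33 = 41,013,000 + 87,792,000 + 876,680,000 + 526,020,000 = 1,531,505,000
volume = 1,519,000 + 28,320,000 + 40,400,000 + 15,940,000 = 86,179,000 m³
S = 1,531,505,000 / 86,179,000 = 17.7712 ‰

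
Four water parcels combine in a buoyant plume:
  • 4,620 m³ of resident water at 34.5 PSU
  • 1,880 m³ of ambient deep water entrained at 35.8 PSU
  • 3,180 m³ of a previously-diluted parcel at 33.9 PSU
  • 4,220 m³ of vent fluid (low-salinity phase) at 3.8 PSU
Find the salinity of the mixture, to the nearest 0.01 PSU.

Mass of salt is conserved:
salt = 4,620×34.5 + 1,880×35.8 + 3,180×33.9 + 4,220×3.8 = 159,390 + 67,304 + 107,802 + 16,036 = 350,532
volume = 4,620 + 1,880 + 3,180 + 4,220 = 13,900 m³
S = 350,532 / 13,900 = 25.2181 PSU

25.22 PSU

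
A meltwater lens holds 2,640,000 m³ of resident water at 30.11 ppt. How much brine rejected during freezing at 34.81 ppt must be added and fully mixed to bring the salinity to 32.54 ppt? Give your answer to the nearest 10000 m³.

2830000 m³

Salt balance: 2,640,000×30.11 + V×34.81 = (2,640,000+V)×32.54
79,490,400 + 34.81V = 85,905,600 + 32.54V
6,415,200 = 2.27V
V = 2,826,079.3 m³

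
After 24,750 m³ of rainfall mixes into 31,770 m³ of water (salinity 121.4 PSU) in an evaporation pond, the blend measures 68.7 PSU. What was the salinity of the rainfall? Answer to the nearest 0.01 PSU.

1.05 PSU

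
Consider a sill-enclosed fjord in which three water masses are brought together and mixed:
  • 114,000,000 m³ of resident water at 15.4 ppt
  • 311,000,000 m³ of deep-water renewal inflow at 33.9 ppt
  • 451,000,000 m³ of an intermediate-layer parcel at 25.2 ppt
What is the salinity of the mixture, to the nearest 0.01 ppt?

27.01 ppt

Total salt / total volume:
salt = 114,000,000×15.4 + 311,000,000×33.9 + 451,000,000×25.2 = 1,755,600,000 + 10,542,900,000 + 11,365,200,000 = 23,663,700,000
volume = 114,000,000 + 311,000,000 + 451,000,000 = 876,000,000 m³
S = 23,663,700,000 / 876,000,000 = 27.0134 ppt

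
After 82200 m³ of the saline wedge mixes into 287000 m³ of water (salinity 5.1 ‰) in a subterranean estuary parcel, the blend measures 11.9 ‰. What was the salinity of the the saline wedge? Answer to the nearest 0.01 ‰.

35.64 ‰

Salt balance: 287,000×5.1 + 82,200×S = 369,200×11.9
1,463,700 + 82,200·S = 4,393,480
S = (4,393,480 − 1,463,700) / 82,200 = 35.6421 ‰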